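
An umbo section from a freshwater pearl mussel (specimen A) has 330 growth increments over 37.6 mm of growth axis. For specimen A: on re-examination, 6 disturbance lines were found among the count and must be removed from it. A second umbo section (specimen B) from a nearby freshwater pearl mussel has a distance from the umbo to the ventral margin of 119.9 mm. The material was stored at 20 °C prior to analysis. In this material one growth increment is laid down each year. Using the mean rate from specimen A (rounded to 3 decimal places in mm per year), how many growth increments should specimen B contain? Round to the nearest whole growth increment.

1034 growth increments

Specimen A: adjusted count: 330 − 6 = 324 growth increments.
A: Extension rate ≈ 37.6 / 324 = 0.116 mm per year.
For B, 119.9 / 0.116 = 1033.62 years ≈ 1034 growth increments.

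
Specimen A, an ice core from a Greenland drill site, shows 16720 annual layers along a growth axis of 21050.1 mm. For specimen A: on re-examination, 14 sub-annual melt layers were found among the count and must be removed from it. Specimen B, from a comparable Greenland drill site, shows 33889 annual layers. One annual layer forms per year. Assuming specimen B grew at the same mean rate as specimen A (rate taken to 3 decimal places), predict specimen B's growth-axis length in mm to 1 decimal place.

42700.1 mm

Specimen A: true annual layer count = 16720 − 14 = 16706.
A: Extension rate ≈ 21050.1 / 16706 = 1.260 mm per year.
For B, 1.260 mm/year × 33889 years = 42700.1 mm.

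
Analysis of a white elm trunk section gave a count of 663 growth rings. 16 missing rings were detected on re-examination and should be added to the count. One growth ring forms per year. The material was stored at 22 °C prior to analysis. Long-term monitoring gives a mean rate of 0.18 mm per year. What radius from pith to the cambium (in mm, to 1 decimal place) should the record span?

122.2 mm

True growth ring count = 663 + 16 = 679.
Predicted length = 0.18 mm/year × 679 years = 122.2 mm.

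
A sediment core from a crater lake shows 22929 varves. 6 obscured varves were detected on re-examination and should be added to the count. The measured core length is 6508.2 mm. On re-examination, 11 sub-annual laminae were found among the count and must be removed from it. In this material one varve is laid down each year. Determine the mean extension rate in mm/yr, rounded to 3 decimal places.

0.284 mm/yr

Adjusted count: 22929 − 11 + 6 = 22924 varves.
6508.2 mm over 22924 years gives 6508.2 / 22924 ≈ 0.284 mm/yr.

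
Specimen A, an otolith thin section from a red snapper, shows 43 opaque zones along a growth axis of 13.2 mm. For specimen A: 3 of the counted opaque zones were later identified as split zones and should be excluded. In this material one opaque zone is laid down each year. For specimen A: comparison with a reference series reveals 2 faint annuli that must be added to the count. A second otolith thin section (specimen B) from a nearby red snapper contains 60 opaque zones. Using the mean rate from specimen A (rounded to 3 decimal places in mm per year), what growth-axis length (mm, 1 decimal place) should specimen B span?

Specimen A: correcting the raw count gives 43 − 3 + 2 = 42 true opaque zones.
A: Extension rate ≈ 13.2 / 42 = 0.314 mm per year.
For B, 0.314 mm/year × 60 years = 18.8 mm.

18.8 mm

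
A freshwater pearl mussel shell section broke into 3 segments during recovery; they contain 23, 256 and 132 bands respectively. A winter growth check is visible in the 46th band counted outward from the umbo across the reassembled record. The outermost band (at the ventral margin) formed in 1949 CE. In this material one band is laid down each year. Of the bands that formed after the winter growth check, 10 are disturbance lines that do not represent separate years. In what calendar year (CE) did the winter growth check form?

1594 CE

Total bands = 23 + 256 + 132 = 411.
411 − 46 = 365 bands lie beyond the winter growth check toward the ventral margin.
365 − 10 false = 355 true bands after the winter growth check.
Counting back 355 years from 1949 CE places the winter growth check in 1949 − 355 = 1594 CE.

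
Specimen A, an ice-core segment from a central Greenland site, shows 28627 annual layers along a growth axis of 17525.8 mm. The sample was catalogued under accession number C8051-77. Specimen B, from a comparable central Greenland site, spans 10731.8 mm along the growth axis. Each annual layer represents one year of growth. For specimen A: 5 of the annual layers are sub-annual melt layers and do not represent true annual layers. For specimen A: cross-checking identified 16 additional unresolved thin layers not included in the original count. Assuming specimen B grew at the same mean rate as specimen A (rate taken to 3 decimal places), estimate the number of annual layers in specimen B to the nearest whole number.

17536 annual layers

Specimen A: correcting the raw count gives 28627 − 5 + 16 = 28638 true annual layers.
A: 17525.8 mm over 28638 years gives 17525.8 / 28638 ≈ 0.612 mm per year.
Specimen B: 10731.8 mm / 0.612 mm per year = 17535.62 years ≈ 17536 annual layers.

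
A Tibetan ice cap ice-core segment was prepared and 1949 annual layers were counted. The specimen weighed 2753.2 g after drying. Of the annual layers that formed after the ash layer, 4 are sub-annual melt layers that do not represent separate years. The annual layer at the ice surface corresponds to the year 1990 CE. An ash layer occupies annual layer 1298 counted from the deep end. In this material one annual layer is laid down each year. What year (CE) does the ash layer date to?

1343 CE

The ash layer sits at annual layer 1298 from the deep end, so 1949 − 1298 = 651 annual layers formed after it.
Excluding 4 false annual layers: 651 − 4 = 647.
The annual layer at the ice surface is 1990 CE, so the ash layer dates to 1990 − 647 = 1343 CE.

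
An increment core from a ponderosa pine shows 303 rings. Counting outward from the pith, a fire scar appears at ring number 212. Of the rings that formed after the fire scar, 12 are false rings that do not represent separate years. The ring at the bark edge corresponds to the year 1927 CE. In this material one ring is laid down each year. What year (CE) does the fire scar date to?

1848 CE

The fire scar sits at ring 212 from the pith, so 303 − 212 = 91 rings formed after it.
91 − 12 false = 79 true rings after the fire scar.
The ring at the bark edge is 1927 CE, so the fire scar dates to 1927 − 79 = 1848 CE.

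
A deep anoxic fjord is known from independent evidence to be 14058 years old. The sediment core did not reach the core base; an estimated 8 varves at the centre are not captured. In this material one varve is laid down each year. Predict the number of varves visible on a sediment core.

14050 varves

One varve per year gives 14058 varves over 14058 years.
Subtracting the 8 varves not captured gives 14058 − 8 = 14050 varves in the record.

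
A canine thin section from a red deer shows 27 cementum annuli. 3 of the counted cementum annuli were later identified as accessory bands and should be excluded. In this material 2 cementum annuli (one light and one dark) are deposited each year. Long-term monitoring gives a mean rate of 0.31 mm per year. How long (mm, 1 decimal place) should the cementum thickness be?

3.7 mm

Correcting the raw count gives 27 − 3 = 24 true cementum annuli.
24 cementum annuli at 2 per year is 24 / 2 = 12 years.
Predicted length = 0.31 mm/year × 12 years = 3.7 mm.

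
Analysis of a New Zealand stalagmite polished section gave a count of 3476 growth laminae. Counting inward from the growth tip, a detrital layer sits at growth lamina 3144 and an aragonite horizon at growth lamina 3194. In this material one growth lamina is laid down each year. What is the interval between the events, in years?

50 years

3194 − 3144 = 50 growth laminae lie between the two events.
One growth lamina per year makes the interval 50 years.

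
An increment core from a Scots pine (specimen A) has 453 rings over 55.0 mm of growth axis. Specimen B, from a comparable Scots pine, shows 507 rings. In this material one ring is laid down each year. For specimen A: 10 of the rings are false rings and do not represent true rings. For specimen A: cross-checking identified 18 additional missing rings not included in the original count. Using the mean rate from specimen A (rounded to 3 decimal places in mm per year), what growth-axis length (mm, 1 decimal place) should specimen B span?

Specimen A: adjusted count: 453 − 10 + 18 = 461 rings.
A: 55.0 mm over 461 years gives 55.0 / 461 ≈ 0.119 mm per year.
Length of B = 0.119 × 507 = 60.3 mm.

60.3 mm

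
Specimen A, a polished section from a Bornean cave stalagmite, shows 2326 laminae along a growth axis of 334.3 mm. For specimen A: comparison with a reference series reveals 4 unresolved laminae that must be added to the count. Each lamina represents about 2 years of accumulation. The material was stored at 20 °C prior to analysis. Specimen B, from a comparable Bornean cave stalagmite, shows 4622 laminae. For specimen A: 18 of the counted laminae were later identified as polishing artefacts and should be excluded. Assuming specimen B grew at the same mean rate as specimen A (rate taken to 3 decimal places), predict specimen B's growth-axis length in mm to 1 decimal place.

665.6 mm

Specimen A: correcting the raw count gives 2326 − 18 + 4 = 2312 true laminae.
Specimen A: multiplying by 2 years per lamina: 2312 × 2 = 4624 years.
A: Extension rate ≈ 334.3 / 4624 = 0.072 mm/yr.
Specimen B: 4622 laminae at 2 years each span 4622 × 2 = 9244 years. For B, 0.072 mm/year × 9244 years = 665.6 mm.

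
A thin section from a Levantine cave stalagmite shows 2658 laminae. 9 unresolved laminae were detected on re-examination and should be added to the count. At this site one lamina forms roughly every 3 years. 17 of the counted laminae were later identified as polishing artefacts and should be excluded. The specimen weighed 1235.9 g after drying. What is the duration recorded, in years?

True lamina count = 2658 − 17 + 9 = 2650.
2650 laminae at 3 years each span 2650 × 3 = 7950 years.

7950 yr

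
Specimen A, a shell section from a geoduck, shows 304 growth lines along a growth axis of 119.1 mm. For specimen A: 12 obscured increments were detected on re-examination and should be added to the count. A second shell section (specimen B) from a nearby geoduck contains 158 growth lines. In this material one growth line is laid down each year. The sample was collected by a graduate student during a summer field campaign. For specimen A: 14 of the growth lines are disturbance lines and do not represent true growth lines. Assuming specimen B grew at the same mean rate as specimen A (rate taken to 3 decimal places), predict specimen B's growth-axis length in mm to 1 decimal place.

62.3 mm

Specimen A: true growth line count = 304 − 14 + 12 = 302.
A: 119.1 mm over 302 years gives 119.1 / 302 ≈ 0.394 mm/yr.
For B, 0.394 mm/year × 158 years = 62.3 mm.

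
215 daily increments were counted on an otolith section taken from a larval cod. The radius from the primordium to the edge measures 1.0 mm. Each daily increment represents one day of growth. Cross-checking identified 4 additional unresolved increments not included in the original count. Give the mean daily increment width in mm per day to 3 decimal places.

0.005 mm per day

Adjusted count: 215 + 4 = 219 daily increments.
Extension rate ≈ 1.0 / 219 = 0.005 mm per day.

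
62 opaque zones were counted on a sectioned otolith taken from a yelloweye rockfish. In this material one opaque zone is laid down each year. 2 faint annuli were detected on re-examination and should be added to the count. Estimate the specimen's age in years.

Correcting the raw count gives 62 + 2 = 64 true opaque zones.
With a one-to-one opaque zone periodicity this is 64 years.

64 yr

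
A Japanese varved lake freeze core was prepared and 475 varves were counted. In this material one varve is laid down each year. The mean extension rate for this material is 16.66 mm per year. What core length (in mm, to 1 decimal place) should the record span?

7913.5 mm

The record spans 475 years at 16.66 mm per year.
Length ≈ 16.66 × 475 = 7913.5 mm.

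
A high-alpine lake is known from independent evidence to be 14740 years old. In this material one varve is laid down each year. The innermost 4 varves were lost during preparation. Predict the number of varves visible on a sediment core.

One varve per year gives 14740 varves over 14740 years.
14740 − 4 missed = 14736 varves expected in the prepared section.

14736 varves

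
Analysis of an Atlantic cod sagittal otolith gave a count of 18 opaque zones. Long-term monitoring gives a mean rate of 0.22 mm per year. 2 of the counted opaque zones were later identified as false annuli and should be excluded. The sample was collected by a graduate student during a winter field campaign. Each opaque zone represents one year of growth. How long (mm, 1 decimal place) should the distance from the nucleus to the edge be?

True opaque zone count = 18 − 2 = 16.
16 years at 0.22 mm/year gives 0.22 × 16 = 3.5 mm.

3.5 mm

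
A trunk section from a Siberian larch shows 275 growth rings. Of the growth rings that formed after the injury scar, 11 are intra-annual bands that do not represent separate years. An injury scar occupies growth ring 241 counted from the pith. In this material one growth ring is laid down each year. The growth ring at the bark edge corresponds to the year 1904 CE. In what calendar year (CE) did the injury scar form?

275 − 241 = 34 growth rings lie beyond the injury scar toward the bark edge.
34 − 11 false = 23 true growth rings after the injury scar.
Counting back 23 years from 1904 CE places the injury scar in 1904 − 23 = 1881 CE.

1881 CE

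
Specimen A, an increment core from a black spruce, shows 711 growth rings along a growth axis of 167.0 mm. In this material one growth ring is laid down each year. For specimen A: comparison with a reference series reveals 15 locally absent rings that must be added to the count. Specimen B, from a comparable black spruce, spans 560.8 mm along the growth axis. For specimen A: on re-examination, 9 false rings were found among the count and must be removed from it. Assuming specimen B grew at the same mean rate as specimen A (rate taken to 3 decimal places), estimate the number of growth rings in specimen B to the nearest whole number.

2407 growth rings

Specimen A: after corrections the count is 711 − 9 + 15 = 717 growth rings.
A: Extension rate ≈ 167.0 / 717 = 0.233 mm/year.
B spans 560.8 / 0.233 = 2406.87 years ≈ 2407 growth rings.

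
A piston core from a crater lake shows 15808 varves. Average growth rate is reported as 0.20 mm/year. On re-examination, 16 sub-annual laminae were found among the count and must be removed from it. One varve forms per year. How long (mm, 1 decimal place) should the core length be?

Adjusted count: 15808 − 16 = 15792 varves.
Predicted length = 0.20 mm/year × 15792 years = 3158.4 mm.

3158.4 mm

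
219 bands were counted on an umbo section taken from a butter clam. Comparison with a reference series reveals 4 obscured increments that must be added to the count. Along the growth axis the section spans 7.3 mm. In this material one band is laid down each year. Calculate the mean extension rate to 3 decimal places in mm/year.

Adjusted count: 219 + 4 = 223 bands.
7.3 mm over 223 years gives 7.3 / 223 ≈ 0.033 mm/year.

0.033 mm/year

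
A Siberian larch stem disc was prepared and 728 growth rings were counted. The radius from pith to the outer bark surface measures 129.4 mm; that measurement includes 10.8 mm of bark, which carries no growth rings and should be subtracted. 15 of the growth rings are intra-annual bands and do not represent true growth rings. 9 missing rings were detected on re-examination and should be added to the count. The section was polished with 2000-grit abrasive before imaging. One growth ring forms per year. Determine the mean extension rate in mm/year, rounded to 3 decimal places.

0.164 mm/year

True growth ring count = 728 − 15 + 9 = 722.
The growth record spans 129.4 − 10.8 = 118.6 mm.
Mean rate = 118.6 mm / 722 years ≈ 0.164 mm/year.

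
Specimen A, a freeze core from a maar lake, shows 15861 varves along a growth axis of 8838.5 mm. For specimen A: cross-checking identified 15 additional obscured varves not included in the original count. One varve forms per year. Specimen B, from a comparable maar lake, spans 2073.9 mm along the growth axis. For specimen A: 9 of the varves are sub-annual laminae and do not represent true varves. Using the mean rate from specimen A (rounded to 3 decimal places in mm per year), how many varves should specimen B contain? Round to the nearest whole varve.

3723 varves

Specimen A: correcting the raw count gives 15861 − 9 + 15 = 15867 true varves.
A: Mean rate = 8838.5 mm / 15867 years ≈ 0.557 mm/year.
Specimen B: 2073.9 mm / 0.557 mm per year = 3723.34 years ≈ 3723 varves.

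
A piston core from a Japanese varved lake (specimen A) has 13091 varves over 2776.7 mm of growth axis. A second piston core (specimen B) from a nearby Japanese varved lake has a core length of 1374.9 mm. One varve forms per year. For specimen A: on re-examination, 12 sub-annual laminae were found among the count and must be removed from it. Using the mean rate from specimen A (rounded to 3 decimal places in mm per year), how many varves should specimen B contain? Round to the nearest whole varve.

6485 varves

Specimen A: true varve count = 13091 − 12 = 13079.
A: Extension rate ≈ 2776.7 / 13079 = 0.212 mm/yr.
For B, 1374.9 / 0.212 = 6485.38 years ≈ 6485 varves.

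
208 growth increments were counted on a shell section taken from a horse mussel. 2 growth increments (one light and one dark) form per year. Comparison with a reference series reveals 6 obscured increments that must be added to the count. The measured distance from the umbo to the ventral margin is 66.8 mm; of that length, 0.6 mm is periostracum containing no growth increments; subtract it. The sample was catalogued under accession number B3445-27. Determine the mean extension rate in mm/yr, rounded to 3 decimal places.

0.619 mm/yr

Correcting the raw count gives 208 + 6 = 214 true growth increments.
With 2 growth increments per year, 214 / 2 = 107 years.
Net length = 66.8 − 0.6 = 66.2 mm.
Extension rate ≈ 66.2 / 107 = 0.619 mm/yr.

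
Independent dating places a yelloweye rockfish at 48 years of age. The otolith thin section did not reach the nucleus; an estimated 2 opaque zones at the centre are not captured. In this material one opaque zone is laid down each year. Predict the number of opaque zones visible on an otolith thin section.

46 opaque zones

At one opaque zone per year, 48 years correspond to 48 opaque zones.
Subtracting the 2 opaque zones not captured gives 48 − 2 = 46 opaque zones in the record.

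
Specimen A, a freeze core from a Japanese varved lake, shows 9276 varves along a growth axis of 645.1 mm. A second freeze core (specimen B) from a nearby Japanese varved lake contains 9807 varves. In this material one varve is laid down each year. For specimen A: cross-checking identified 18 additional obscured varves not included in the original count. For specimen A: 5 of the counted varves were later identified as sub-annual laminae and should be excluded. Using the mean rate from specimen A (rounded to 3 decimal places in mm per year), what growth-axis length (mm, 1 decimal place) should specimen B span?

Specimen A: adjusted count: 9276 − 5 + 18 = 9289 varves.
A: 645.1 mm over 9289 years gives 645.1 / 9289 ≈ 0.069 mm/yr.
Length of B = 0.069 × 9807 = 676.7 mm.

676.7 mm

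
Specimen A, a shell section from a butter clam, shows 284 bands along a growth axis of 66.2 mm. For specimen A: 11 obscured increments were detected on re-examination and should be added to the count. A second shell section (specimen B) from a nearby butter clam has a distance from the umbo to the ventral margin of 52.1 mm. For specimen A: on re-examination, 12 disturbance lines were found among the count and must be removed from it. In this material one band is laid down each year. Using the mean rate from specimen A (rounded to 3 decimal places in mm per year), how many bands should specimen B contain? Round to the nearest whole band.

223 bands

Specimen A: correcting the raw count gives 284 − 12 + 11 = 283 true bands.
A: Mean rate = 66.2 mm / 283 years ≈ 0.234 mm per year.
Specimen B: 52.1 mm / 0.234 mm per year = 222.65 years ≈ 223 bands.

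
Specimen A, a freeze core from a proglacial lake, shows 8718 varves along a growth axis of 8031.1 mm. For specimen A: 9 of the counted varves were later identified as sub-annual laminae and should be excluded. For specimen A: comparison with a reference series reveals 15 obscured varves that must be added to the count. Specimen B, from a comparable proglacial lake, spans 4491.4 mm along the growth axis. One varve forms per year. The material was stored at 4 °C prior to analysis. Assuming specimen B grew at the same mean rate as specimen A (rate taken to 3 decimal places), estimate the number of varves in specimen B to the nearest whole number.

Specimen A: correcting the raw count gives 8718 − 9 + 15 = 8724 true varves.
A: 8031.1 mm over 8724 years gives 8031.1 / 8724 ≈ 0.921 mm/yr.
Specimen B: 4491.4 mm / 0.921 mm per year = 4876.66 years ≈ 4877 varves.

4877 varves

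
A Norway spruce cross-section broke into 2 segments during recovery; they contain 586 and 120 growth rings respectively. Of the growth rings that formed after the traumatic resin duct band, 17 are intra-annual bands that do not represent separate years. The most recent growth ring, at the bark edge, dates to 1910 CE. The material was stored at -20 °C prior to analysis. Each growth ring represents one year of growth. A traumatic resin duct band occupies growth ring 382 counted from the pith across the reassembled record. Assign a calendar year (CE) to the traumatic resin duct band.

1603 CE

Total growth rings = 586 + 120 = 706.
706 − 382 = 324 growth rings lie beyond the traumatic resin duct band toward the bark edge.
Removing the 17 false growth rings leaves 324 − 17 = 307 true growth rings beyond the traumatic resin duct band.
Counting back 307 years from 1910 CE places the traumatic resin duct band in 1910 − 307 = 1603 CE.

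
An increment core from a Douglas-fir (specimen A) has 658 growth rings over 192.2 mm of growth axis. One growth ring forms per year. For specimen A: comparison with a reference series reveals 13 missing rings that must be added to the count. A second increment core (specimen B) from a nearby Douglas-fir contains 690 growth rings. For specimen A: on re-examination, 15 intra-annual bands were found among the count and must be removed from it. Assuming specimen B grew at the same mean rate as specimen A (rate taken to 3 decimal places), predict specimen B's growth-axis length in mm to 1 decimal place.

202.2 mm

Specimen A: after corrections the count is 658 − 15 + 13 = 656 growth rings.
A: 192.2 mm over 656 years gives 192.2 / 656 ≈ 0.293 mm per year.
B's length ≈ 0.293 × 690 = 202.2 mm.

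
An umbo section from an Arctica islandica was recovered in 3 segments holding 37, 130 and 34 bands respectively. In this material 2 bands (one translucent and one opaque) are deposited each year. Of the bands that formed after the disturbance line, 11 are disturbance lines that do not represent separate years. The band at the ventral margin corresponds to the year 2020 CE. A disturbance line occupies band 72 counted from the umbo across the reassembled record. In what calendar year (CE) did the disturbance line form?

Total bands = 37 + 130 + 34 = 201.
Between band 72 and the ventral margin there are 201 − 72 = 129 bands.
Removing the 11 false bands leaves 129 − 11 = 118 true bands beyond the disturbance line.
With 2 bands per year, 118 / 2 = 59 years.
The band at the ventral margin is 2020 CE, so the disturbance line dates to 2020 − 59 = 1961 CE.

1961 CE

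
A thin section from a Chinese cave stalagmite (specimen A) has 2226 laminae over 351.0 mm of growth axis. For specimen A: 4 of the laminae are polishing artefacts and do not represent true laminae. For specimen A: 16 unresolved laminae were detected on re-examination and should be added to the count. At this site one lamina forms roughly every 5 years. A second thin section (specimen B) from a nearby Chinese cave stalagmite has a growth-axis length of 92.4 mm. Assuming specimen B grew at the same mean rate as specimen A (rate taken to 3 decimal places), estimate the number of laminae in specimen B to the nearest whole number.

Specimen A: correcting the raw count gives 2226 − 4 + 16 = 2238 true laminae.
Specimen A: at 5 years per lamina, 2238 × 5 = 11190 years.
A: Extension rate ≈ 351.0 / 11190 = 0.031 mm per year.
For B, 92.4 / 0.031 = 2980.65 years; at 5 years per lamina that is 2980.65 / 5 ≈ 596 laminae.

596 laminae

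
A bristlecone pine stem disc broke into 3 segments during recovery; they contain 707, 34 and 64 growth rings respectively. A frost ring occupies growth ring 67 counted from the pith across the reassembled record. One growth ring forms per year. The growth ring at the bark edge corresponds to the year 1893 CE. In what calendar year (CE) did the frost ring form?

Total growth rings = 707 + 34 + 64 = 805.
Between growth ring 67 and the bark edge there are 805 − 67 = 738 growth rings.
The growth ring at the bark edge is 1893 CE, so the frost ring dates to 1893 − 738 = 1155 CE.

1155 CE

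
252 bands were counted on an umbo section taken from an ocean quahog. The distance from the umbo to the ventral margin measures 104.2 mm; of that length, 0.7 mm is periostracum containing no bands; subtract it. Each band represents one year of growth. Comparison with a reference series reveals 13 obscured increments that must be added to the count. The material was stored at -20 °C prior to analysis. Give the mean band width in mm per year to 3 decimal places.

Correcting the raw count gives 252 + 13 = 265 true bands.
Net length = 104.2 − 0.7 = 103.5 mm.
Extension rate ≈ 103.5 / 265 = 0.391 mm per year.

0.391 mm per year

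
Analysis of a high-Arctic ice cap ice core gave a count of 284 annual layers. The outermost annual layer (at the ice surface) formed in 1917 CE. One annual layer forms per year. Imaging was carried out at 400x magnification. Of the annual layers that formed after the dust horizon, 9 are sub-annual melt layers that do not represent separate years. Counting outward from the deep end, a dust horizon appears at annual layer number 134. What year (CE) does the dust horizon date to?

1776 CE

Between annual layer 134 and the ice surface there are 284 − 134 = 150 annual layers.
150 − 9 false = 141 true annual layers after the dust horizon.
Counting back 141 years from 1917 CE places the dust horizon in 1917 − 141 = 1776 CE.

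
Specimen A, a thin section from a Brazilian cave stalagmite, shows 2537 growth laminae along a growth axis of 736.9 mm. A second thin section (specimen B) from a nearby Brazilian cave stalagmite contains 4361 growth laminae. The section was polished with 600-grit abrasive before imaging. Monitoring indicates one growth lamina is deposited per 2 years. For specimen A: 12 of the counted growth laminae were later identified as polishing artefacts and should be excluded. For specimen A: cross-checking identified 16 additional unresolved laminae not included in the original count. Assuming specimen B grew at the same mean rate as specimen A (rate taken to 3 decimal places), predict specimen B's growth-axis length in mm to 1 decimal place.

Specimen A: true growth lamina count = 2537 − 12 + 16 = 2541.
Specimen A: multiplying by 2 years per growth lamina: 2541 × 2 = 5082 years.
A: 736.9 mm over 5082 years gives 736.9 / 5082 ≈ 0.145 mm/yr.
Specimen B: 4361 growth laminae at 2 years each span 4361 × 2 = 8722 years. B's length ≈ 0.145 × 8722 = 1264.7 mm.

1264.7 mm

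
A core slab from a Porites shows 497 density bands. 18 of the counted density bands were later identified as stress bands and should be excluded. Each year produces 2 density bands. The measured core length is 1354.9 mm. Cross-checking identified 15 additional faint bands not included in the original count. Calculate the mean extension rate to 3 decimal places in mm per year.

Adjusted count: 497 − 18 + 15 = 494 density bands.
Dividing by 2 density bands per year: 494 / 2 = 247 years.
Extension rate ≈ 1354.9 / 247 = 5.485 mm per year.

5.485 mm per year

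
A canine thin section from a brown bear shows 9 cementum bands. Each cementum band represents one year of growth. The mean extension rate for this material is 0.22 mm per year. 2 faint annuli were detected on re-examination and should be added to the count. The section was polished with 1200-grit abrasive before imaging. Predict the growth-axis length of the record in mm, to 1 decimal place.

True cementum band count = 9 + 2 = 11.
Predicted length = 0.22 mm/year × 11 years = 2.4 mm.

2.4 mm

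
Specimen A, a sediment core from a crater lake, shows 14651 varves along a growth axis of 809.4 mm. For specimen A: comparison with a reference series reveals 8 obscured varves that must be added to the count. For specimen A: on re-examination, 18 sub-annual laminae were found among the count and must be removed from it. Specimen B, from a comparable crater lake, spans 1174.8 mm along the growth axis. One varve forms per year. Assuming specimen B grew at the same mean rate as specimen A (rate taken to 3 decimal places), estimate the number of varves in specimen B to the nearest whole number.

21360 varves

Specimen A: adjusted count: 14651 − 18 + 8 = 14641 varves.
A: Mean rate = 809.4 mm / 14641 years ≈ 0.055 mm per year.
B spans 1174.8 / 0.055 = 21360.00 years ≈ 21360 varves.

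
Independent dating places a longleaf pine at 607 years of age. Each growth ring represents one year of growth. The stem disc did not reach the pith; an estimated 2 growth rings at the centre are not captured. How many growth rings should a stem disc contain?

Expected growth rings over 607 years: 607.
607 − 2 missed = 605 growth rings expected in the prepared section.

605 growth rings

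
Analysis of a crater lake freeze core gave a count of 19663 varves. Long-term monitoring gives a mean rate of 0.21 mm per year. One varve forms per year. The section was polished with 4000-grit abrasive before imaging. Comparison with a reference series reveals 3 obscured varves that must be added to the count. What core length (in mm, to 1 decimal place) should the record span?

4129.9 mm

Correcting the raw count gives 19663 + 3 = 19666 true varves.
Length ≈ 0.21 × 19666 = 4129.9 mm.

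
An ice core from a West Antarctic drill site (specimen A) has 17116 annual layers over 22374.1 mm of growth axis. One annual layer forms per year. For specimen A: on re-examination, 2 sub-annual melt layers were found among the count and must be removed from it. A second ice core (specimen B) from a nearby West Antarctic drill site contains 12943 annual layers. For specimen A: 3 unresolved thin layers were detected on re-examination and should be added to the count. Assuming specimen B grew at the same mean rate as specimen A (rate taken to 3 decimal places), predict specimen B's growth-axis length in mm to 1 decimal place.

Specimen A: after corrections the count is 17116 − 2 + 3 = 17117 annual layers.
A: Extension rate ≈ 22374.1 / 17117 = 1.307 mm/yr.
For B, 1.307 mm/year × 12943 years = 16916.5 mm.

16916.5 mm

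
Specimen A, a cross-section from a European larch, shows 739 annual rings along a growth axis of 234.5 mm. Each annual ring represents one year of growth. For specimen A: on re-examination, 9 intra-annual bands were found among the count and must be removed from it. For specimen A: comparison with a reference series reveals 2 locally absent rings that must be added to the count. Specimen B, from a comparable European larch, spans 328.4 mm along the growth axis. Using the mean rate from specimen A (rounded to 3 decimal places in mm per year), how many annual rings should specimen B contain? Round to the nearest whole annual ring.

Specimen A: adjusted count: 739 − 9 + 2 = 732 annual rings.
A: Mean rate = 234.5 mm / 732 years ≈ 0.320 mm/year.
For B, 328.4 / 0.320 = 1026.25 years ≈ 1026 annual rings.

1026 annual rings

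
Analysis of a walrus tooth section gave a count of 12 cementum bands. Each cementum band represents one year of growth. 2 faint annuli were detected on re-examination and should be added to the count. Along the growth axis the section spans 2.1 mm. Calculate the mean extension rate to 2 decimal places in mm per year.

0.15 mm per year

Correcting the raw count gives 12 + 2 = 14 true cementum bands.
Extension rate ≈ 2.1 / 14 = 0.15 mm per year.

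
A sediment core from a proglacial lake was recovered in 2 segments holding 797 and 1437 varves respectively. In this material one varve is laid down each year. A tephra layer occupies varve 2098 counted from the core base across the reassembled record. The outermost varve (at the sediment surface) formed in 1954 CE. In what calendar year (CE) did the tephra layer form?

1818 CE

Total varves = 797 + 1437 = 2234.
Between varve 2098 and the sediment surface there are 2234 − 2098 = 136 varves.
1954 − 136 = 1818 CE.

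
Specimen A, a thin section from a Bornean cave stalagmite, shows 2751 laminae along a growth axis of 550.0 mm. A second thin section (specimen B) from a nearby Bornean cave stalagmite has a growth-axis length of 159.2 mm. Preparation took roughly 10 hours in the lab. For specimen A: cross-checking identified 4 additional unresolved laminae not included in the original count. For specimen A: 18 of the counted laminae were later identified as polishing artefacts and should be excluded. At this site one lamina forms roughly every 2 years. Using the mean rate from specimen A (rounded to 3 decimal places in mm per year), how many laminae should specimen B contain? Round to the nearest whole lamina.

796 laminae

Specimen A: adjusted count: 2751 − 18 + 4 = 2737 laminae.
Specimen A: at 2 years per lamina, 2737 × 2 = 5474 years.
A: 550.0 mm over 5474 years gives 550.0 / 5474 ≈ 0.100 mm/yr.
Specimen B: 159.2 mm / 0.100 mm per year = 1592.00 years; at 2 years per lamina that is 1592.00 / 2 ≈ 796 laminae.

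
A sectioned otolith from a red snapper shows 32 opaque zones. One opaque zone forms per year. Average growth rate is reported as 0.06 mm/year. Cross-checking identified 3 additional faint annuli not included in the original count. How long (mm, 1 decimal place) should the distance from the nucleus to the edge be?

Adjusted count: 32 + 3 = 35 opaque zones.
35 years at 0.06 mm/year gives 0.06 × 35 = 2.1 mm.

2.1 mm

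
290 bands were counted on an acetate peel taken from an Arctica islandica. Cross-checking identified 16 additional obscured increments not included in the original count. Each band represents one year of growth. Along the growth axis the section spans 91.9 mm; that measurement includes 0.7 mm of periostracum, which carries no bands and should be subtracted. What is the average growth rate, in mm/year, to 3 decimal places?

True band count = 290 + 16 = 306.
The growth record spans 91.9 − 0.7 = 91.2 mm.
91.2 mm over 306 years gives 91.2 / 306 ≈ 0.298 mm/year.

0.298 mm/year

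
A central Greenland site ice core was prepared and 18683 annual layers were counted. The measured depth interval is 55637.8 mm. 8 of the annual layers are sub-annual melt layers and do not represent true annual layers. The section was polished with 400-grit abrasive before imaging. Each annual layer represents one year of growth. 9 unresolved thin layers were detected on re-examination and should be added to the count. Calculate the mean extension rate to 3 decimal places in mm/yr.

Adjusted count: 18683 − 8 + 9 = 18684 annual layers.
Extension rate ≈ 55637.8 / 18684 = 2.978 mm/yr.

2.978 mm/yr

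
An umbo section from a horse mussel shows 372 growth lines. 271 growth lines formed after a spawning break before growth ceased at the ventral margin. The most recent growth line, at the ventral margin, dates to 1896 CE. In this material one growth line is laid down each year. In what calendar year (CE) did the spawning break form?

1625 CE

There are 271 growth lines younger than the spawning break.
1896 − 271 = 1625 CE.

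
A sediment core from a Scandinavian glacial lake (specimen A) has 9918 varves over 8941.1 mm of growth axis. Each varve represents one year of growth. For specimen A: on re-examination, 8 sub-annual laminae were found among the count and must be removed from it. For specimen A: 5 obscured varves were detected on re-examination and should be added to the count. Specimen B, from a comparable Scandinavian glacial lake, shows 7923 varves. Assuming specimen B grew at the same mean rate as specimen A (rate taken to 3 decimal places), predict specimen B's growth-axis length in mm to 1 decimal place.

7146.5 mm

Specimen A: adjusted count: 9918 − 8 + 5 = 9915 varves.
A: Extension rate ≈ 8941.1 / 9915 = 0.902 mm/year.
B's length ≈ 0.902 × 7923 = 7146.5 mm.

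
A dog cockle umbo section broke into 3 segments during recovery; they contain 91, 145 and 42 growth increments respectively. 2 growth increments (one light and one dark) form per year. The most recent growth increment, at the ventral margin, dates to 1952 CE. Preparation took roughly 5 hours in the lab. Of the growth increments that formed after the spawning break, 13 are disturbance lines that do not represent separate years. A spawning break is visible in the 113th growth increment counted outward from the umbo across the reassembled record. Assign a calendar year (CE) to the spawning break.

1876 CE

Total growth increments = 91 + 145 + 42 = 278.
The spawning break sits at growth increment 113 from the umbo, so 278 − 113 = 165 growth increments formed after it.
165 − 13 false = 152 true growth increments after the spawning break.
With 2 growth increments per year, 152 / 2 = 76 years.
The growth increment at the ventral margin is 1952 CE, so the spawning break dates to 1952 − 76 = 1876 CE.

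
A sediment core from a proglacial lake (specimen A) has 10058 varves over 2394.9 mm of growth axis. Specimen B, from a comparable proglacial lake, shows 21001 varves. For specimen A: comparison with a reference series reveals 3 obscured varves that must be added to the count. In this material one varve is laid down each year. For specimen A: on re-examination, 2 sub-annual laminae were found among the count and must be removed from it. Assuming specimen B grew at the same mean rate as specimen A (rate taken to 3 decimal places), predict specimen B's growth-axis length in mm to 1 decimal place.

Specimen A: true varve count = 10058 − 2 + 3 = 10059.
A: Extension rate ≈ 2394.9 / 10059 = 0.238 mm/year.
B's length ≈ 0.238 × 21001 = 4998.2 mm.

4998.2 mm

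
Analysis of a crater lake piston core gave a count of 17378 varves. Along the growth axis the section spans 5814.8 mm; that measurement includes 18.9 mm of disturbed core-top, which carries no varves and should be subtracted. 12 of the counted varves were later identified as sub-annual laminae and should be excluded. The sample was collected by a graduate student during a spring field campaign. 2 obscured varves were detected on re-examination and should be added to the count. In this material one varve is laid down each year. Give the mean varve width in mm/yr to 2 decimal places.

Adjusted count: 17378 − 12 + 2 = 17368 varves.
Removing the 18.9 mm offcut leaves 5814.8 − 18.9 = 5795.9 mm.
Mean rate = 5795.9 mm / 17368 years ≈ 0.33 mm/yr.

0.33 mm/yr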